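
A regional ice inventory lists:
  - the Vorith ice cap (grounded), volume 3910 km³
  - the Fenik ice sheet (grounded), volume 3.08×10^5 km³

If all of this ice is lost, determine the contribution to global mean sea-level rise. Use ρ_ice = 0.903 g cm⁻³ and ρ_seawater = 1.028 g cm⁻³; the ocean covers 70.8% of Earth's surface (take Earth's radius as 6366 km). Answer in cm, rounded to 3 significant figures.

≈ 76.0 cm

Vorith: 3910 km³ × (903/1028) = 3435 km³ of water.
Fenik: 3.08×10^5 km³ × (903/1028) = 2.705×10^5 km³ of water.
Total added water ≈ 2.740×10^14 m³ over 3.61×10^14 m² → Δh = 0.760 m = 76.0 cm.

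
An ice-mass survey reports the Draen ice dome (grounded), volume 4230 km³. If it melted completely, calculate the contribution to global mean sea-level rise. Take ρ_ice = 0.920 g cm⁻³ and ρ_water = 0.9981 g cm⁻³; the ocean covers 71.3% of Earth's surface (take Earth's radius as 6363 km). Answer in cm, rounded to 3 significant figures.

≈ 1.07 cm

Draen: 4230 km³ × (920/998.1) = 3899 km³ of water.
Spread over 3.63×10^14 m² of ocean, Δh = 3.899×10^12 / 3.63×10^14 = 0.0107 m = 1.07 cm.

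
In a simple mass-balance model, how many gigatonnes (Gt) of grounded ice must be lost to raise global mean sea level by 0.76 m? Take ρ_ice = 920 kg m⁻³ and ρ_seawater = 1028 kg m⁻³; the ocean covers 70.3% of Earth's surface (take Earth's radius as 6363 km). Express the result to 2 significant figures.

≈ 2.8×10^5 Gt

Required water volume = Δh × A = 0.76 m × 3.58×10^14 m² = 2.718×10^14 m³.
ρ_w = 1028 kg m⁻³, so the mass of water = 2.718×10^14 m³ × 1028 kg m⁻³ = 2.794×10^17 kg = 2.8×10^5 Gt (and the same mass of ice, by conservation).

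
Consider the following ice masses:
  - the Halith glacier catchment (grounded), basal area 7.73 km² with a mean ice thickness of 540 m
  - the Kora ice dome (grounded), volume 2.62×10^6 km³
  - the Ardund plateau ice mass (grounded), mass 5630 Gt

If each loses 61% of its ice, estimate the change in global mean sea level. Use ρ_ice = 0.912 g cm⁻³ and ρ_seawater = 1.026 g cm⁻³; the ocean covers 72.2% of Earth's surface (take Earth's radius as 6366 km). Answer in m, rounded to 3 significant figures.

≈ 3.87 m

Halith: ice volume = 7.73 km² × 540 m = 4.174 km³; 0.61 × 4.174 × (912/1026) = 2.263 km³ of water.
Kora: 0.61 × 2.62×10^6 km³ × (912/1026) = 1.421×10^6 km³ of water.
Ardund: 0.61 × 5630 Gt = 3.434×10^15 kg; dividing by ρ_w = 1.026 g cm⁻³ = 1026 kg m⁻³ gives 3.347×10^12 m³ of water.
Total added water ≈ 1.424×10^15 m³ over 3.68×10^14 m² → Δh = 3.87 m.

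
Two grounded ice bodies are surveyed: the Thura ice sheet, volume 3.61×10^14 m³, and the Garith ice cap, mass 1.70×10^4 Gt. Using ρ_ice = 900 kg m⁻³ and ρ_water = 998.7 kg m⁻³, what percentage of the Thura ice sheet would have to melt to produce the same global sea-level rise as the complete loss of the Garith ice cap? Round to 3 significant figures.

Equal sea-level rise means equal mass of meltwater, i.e. equal mass of ice lost.
Ice mass of Garith: 1.700×10^16 kg; ice mass of Thura: 3.249×10^17 kg.
Fraction required = 1.700×10^16 / 3.249×10^17 = 0.0523 → 5.23 %.

≈ 5.23 %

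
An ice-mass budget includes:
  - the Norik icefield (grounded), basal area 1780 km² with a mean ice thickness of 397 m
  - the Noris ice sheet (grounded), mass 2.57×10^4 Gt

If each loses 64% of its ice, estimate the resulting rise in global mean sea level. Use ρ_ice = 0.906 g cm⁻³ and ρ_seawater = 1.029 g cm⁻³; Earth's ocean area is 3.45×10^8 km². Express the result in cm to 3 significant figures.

≈ 4.75 cm

Norik: ice volume = 1780 km² × 397 m = 706.7 km³; 0.64 × 706.7 × (906/1029) = 398.2 km³ of water.
Noris: 0.64 × 2.57×10^4 Gt = 1.645×10^16 kg; dividing by ρ_w = 1.029 g cm⁻³ = 1029 kg m⁻³ gives 1.598×10^13 m³ of water.
Total added water ≈ 1.638×10^13 m³ over 3.45×10^14 m² → Δh = 0.0475 m = 4.75 cm.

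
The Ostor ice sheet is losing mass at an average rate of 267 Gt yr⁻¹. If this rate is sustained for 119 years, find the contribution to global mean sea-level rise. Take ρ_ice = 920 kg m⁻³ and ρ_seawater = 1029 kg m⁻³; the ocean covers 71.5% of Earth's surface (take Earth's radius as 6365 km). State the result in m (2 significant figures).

≈ 0.085 m

Total mass lost = 267 Gt/yr × 119 yr = 3.177×10^4 Gt = 3.177×10^16 kg.
ρ_w = 1029 kg m⁻³, so water volume = 3.177×10^16 / 1029 = 3.088×10^13 m³.
Δh = 3.088×10^13 / 3.64×10^14 = 0.0848 m.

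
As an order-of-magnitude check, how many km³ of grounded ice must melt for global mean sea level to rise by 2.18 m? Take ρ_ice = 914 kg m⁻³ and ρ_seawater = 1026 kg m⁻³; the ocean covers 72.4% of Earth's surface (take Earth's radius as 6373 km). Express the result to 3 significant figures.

Required water volume = Δh × A = 2.18 m × 3.70×10^14 m² = 8.056×10^14 m³ = 8.056×10^5 km³.
Ice volume = water volume × ρ_w/ρ_ice = 8.056×10^5 × 1026/914 = 9.04×10^5 km³.

≈ 9.04×10^5 km³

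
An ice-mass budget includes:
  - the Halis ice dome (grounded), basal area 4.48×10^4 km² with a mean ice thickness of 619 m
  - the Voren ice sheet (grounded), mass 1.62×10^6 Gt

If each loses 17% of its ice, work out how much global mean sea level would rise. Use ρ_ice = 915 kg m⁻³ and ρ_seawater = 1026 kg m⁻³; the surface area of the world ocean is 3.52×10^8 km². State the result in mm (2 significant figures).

Halis: ice volume = 4.48×10^4 km² × 619 m = 2.773×10^4 km³; 0.17 × 2.773×10^4 × (915/1026) = 4204 km³ of water.
Voren: 0.17 × 1.62×10^6 Gt = 2.754×10^17 kg; dividing by ρ_w = 1026 kg m⁻³ gives 2.684×10^14 m³ of water.
Total added water ≈ 2.726×10^14 m³ over 3.52×10^14 m² → Δh = 0.775 m = 770 mm.

≈ 770 mm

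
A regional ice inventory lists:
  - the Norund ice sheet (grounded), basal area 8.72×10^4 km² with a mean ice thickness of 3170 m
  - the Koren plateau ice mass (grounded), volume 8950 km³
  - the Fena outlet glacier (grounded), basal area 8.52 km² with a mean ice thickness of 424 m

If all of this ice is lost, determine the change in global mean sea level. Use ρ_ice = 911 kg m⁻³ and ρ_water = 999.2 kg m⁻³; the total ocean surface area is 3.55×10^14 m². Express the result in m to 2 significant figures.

≈ 0.73 m

Norund: ice volume = 8.72×10^4 km² × 3170 m = 2.764×10^5 km³; 2.764×10^5 × (911/999.2) = 2.520×10^5 km³ of water.
Koren: 8950 km³ × (911/999.2) = 8160 km³ of water.
Fena: ice volume = 8.52 km² × 424 m = 3.612 km³; 3.612 × (911/999.2) = 3.294 km³ of water.
Total added water ≈ 2.602×10^14 m³ over 3.55×10^14 m² → Δh = 0.733 m.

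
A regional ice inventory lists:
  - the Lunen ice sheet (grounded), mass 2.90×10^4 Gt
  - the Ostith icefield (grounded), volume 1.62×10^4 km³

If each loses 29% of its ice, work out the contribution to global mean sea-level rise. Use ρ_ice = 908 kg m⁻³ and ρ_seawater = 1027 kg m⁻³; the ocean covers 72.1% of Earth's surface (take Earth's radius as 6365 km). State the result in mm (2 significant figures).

≈ 34 mm

Lunen: 0.29 × 2.90×10^4 Gt = 8.410×10^15 kg; dividing by ρ_w = 1027 kg m⁻³ gives 8.189×10^12 m³ of water.
Ostith: 0.29 × 1.62×10^4 km³ × (908/1027) = 4154 km³ of water.
Total added water ≈ 1.234×10^13 m³ over 3.67×10^14 m² → Δh = 0.0336 m = 34 mm.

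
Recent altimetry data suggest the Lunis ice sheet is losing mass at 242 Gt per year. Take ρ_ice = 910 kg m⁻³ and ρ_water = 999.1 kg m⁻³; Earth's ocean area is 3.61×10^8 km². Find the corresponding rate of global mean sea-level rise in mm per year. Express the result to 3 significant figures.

ρ_w = 999.1 kg m⁻³. Annual water volume added = 242 Gt / ρ_w = 2.420×10^14 kg / 999.1 kg m⁻³ = 2.422×10^11 m³.
Δh per year = 2.422×10^11 / 3.61×10^14 = 6.71×10^-4 m = 0.671 mm.

≈ 0.671 mm/yr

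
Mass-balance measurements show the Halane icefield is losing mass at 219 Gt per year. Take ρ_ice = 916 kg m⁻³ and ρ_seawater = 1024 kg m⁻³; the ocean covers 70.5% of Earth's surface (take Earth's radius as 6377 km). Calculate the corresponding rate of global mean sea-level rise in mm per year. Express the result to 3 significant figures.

ρ_w = 1024 kg m⁻³. Annual water volume added = 219 Gt / ρ_w = 2.190×10^14 kg / 1024 kg m⁻³ = 2.139×10^11 m³.
Δh per year = 2.139×10^11 / 3.60×10^14 = 5.94×10^-4 m = 0.594 mm.

≈ 0.594 mm/yr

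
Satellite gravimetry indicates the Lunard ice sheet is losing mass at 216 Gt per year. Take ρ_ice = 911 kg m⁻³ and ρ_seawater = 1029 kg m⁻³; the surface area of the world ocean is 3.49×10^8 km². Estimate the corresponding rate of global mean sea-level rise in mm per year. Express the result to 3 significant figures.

ρ_w = 1029 kg m⁻³. Annual water volume added = 216 Gt / ρ_w = 2.160×10^14 kg / 1029 kg m⁻³ = 2.099×10^11 m³.
Δh per year = 2.099×10^11 / 3.49×10^14 = 6.01×10^-4 m = 0.601 mm.

≈ 0.601 mm/yr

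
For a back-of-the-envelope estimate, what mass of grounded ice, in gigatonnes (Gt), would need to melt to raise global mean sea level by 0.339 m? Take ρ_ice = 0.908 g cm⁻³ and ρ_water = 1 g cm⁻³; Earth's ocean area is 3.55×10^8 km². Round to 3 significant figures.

≈ 1.20×10^5 Gt

Required water volume = Δh × A = 0.339 m × 3.55×10^14 m² = 1.203×10^14 m³.
ρ_w = 1 g cm⁻³ = 1000 kg m⁻³, so the mass of water = 1.203×10^14 m³ × 1000 kg m⁻³ = 1.203×10^17 kg = 1.20×10^5 Gt (and the same mass of ice, by conservation).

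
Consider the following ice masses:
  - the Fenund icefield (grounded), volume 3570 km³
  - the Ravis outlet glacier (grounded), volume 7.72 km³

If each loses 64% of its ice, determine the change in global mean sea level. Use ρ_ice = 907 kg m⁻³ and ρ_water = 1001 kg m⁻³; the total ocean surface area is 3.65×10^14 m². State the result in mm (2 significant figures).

≈ 5.7 mm

Fenund: 0.64 × 3570 km³ × (907/1001) = 2070 km³ of water.
Ravis: 0.64 × 7.72 km³ × (907/1001) = 4.477 km³ of water.
Total added water ≈ 2.075×10^12 m³ over 3.65×10^14 m² → Δh = 5.68×10^-3 m = 5.7 mm.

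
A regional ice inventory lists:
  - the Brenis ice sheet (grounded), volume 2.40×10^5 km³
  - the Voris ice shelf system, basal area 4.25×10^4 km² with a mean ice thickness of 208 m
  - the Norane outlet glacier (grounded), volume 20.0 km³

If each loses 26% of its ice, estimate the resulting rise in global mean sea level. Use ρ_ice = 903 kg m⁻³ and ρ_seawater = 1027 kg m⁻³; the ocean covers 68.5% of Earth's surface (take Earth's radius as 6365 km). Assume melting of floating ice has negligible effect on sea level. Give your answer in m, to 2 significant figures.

Brenis: 0.26 × 2.40×10^5 km³ × (903/1027) = 5.487×10^4 km³ of water.
The Voris ice shelf system is floating and already displaces its own weight of water, so its melt adds essentially nothing to sea level.
Norane: 0.26 × 20.0 km³ × (903/1027) = 4.572 km³ of water.
Total added water ≈ 5.487×10^13 m³ over 3.49×10^14 m² → Δh = 0.157 m.

≈ 0.16 m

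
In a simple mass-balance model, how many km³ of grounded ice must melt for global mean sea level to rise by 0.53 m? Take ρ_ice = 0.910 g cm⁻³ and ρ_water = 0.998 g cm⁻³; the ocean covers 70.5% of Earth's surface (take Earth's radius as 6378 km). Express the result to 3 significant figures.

≈ 2.09×10^5 km³

Required water volume = Δh × A = 0.53 m × 3.60×10^14 m² = 1.910×10^14 m³ = 1.910×10^5 km³.
Ice volume = water volume × ρ_w/ρ_ice = 1.910×10^5 × 998/910 = 2.09×10^5 km³.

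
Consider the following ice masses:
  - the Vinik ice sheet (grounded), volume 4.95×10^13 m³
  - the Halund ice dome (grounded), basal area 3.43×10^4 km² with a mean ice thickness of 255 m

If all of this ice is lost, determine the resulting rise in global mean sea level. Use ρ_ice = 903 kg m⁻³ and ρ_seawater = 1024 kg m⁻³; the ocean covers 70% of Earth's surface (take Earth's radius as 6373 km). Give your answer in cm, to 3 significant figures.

Vinik: 4.95×10^13 m³ × (903/1024) = 4.365×10^13 m³ of water.
Halund: ice volume = 3.43×10^4 km² × 255 m = 8746 km³; 8746 × (903/1024) = 7713 km³ of water.
Total added water ≈ 5.136×10^13 m³ over 3.57×10^14 m² → Δh = 0.144 m = 14.4 cm.

≈ 14.4 cm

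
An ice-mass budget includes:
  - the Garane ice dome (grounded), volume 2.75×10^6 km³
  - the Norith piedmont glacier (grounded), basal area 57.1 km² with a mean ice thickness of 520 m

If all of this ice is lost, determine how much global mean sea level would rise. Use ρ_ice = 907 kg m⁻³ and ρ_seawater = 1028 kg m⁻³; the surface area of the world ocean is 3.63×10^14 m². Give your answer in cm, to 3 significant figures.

≈ 668 cm

Garane: 2.75×10^6 km³ × (907/1028) = 2.426×10^6 km³ of water.
Norith: ice volume = 57.1 km² × 520 m = 29.69 km³; 29.69 × (907/1028) = 26.20 km³ of water.
Total added water ≈ 2.426×10^15 m³ over 3.63×10^14 m² → Δh = 6.68 m = 668 cm.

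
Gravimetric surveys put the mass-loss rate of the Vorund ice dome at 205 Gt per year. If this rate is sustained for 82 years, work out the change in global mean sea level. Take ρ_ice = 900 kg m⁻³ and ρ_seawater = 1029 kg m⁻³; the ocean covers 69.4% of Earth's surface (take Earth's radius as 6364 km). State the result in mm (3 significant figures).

Total mass lost = 205 Gt/yr × 82 yr = 1.681×10^4 Gt = 1.681×10^16 kg.
ρ_w = 1029 kg m⁻³, so water volume = 1.681×10^16 / 1029 = 1.634×10^13 m³.
Δh = 1.634×10^13 / 3.53×10^14 = 0.0463 m = 46.3 mm.

≈ 46.3 mm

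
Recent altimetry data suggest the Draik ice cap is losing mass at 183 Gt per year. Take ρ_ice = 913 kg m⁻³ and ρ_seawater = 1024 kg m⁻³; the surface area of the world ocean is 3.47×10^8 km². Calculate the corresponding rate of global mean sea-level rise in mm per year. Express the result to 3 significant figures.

≈ 0.515 mm/yr

ρ_w = 1024 kg m⁻³. Annual water volume added = 183 Gt / ρ_w = 1.830×10^14 kg / 1024 kg m⁻³ = 1.787×10^11 m³.
Δh per year = 1.787×10^11 / 3.47×10^14 = 5.15×10^-4 m = 0.515 mm.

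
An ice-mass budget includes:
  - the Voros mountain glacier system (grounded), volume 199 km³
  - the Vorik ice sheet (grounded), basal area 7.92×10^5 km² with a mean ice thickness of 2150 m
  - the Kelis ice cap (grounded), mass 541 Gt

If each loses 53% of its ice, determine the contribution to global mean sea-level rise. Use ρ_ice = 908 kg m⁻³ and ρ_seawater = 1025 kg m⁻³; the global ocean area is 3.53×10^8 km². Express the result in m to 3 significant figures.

≈ 2.27 m

Voros: 0.53 × 199 km³ × (908/1025) = 93.43 km³ of water.
Vorik: ice volume = 7.92×10^5 km² × 2150 m = 1.703×10^6 km³; 0.53 × 1.703×10^6 × (908/1025) = 7.995×10^5 km³ of water.
Kelis: 0.53 × 541 Gt = 2.867×10^14 kg; dividing by ρ_w = 1025 kg m⁻³ gives 2.797×10^11 m³ of water.
Total added water ≈ 7.998×10^14 m³ over 3.53×10^14 m² → Δh = 2.27 m.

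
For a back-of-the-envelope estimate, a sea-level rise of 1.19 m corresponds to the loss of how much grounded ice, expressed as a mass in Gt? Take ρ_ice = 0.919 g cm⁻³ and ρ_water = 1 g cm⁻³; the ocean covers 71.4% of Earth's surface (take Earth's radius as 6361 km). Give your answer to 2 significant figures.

≈ 4.3×10^5 Gt

Required water volume = Δh × A = 1.19 m × 3.63×10^14 m² = 4.320×10^14 m³.
ρ_w = 1 g cm⁻³ = 1000 kg m⁻³, so the mass of water = 4.320×10^14 m³ × 1000 kg m⁻³ = 4.320×10^17 kg = 4.3×10^5 Gt (and the same mass of ice, by conservation).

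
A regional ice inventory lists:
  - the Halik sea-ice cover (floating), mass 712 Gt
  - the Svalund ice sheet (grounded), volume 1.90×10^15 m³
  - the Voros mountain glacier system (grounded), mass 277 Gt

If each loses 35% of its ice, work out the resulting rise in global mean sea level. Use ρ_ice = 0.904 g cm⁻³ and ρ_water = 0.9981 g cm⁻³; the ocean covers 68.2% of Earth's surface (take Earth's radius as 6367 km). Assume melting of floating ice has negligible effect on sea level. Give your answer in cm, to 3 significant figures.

≈ 173 cm

The Halik sea-ice cover is floating and already displaces its own weight of water, so its melt adds essentially nothing to sea level.
Svalund: 0.35 × 1.90×10^15 m³ × (904/998.1) = 6.023×10^14 m³ of water.
Voros: 0.35 × 277 Gt = 9.695×10^13 kg; dividing by ρ_w = 0.9981 g cm⁻³ = 998.1 kg m⁻³ gives 9.713×10^10 m³ of water.
Total added water ≈ 6.024×10^14 m³ over 3.47×10^14 m² → Δh = 1.73 m = 173 cm.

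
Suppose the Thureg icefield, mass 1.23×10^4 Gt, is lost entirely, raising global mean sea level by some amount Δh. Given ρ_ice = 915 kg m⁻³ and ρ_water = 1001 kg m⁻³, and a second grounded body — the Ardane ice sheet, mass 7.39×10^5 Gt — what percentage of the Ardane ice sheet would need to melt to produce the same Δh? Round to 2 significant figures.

≈ 1.7 %

Equal sea-level rise means equal mass of meltwater, i.e. equal mass of ice lost.
Ice mass of Thureg: 1.230×10^16 kg; ice mass of Ardane: 7.390×10^17 kg.
Fraction required = 1.230×10^16 / 7.390×10^17 = 0.0166 → 1.7 %.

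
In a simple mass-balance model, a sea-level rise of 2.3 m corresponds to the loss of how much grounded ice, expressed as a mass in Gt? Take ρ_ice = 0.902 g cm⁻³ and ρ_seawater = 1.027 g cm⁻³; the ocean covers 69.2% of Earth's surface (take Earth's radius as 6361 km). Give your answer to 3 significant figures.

Required water volume = Δh × A = 2.3 m × 3.52×10^14 m² = 8.093×10^14 m³.
ρ_w = 1.027 g cm⁻³ = 1027 kg m⁻³, so the mass of water = 8.093×10^14 m³ × 1027 kg m⁻³ = 8.311×10^17 kg = 8.31×10^5 Gt (and the same mass of ice, by conservation).

≈ 8.31×10^5 Gt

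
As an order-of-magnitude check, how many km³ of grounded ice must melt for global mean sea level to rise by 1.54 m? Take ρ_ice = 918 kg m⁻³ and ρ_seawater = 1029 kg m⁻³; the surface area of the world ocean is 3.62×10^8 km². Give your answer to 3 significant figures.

≈ 6.25×10^5 km³

Required water volume = Δh × A = 1.54 m × 3.62×10^14 m² = 5.575×10^14 m³ = 5.575×10^5 km³.
Ice volume = water volume × ρ_w/ρ_ice = 5.575×10^5 × 1029/918 = 6.25×10^5 km³.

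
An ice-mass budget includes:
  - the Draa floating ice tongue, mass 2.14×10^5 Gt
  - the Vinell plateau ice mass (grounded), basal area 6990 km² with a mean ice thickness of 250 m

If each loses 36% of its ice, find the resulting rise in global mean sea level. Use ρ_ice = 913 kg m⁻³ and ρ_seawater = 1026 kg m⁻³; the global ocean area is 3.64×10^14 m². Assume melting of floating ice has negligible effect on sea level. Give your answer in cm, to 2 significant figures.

≈ 0.15 cm

The Draa floating ice tongue is floating and already displaces its own weight of water, so its melt adds essentially nothing to sea level.
Vinell: ice volume = 6990 km² × 250 m = 1748 km³; 0.36 × 1748 × (913/1026) = 559.8 km³ of water.
Total added water ≈ 5.598×10^11 m³ over 3.64×10^14 m² → Δh = 1.54×10^-3 m = 0.15 cm.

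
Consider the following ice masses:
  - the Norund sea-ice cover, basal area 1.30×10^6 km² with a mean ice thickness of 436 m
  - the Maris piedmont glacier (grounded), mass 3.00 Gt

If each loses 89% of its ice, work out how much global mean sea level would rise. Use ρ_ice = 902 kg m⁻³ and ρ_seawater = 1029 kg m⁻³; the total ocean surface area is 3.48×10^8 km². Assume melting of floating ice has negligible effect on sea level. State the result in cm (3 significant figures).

≈ 7.46×10^-4 cm

The Norund sea-ice cover is floating and already displaces its own weight of water, so its melt adds essentially nothing to sea level.
Maris: 0.89 × 3.00 Gt = 2.670×10^12 kg; dividing by ρ_w = 1029 kg m⁻³ gives 2.595×10^9 m³ of water.
Total added water ≈ 2.595×10^9 m³ over 3.48×10^14 m² → Δh = 7.46×10^-6 m = 7.46×10^-4 cm.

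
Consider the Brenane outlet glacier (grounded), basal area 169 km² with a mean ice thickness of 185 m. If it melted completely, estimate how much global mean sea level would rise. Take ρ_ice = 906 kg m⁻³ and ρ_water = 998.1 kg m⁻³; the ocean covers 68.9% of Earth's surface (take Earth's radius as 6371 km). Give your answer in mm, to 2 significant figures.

Brenane: ice volume = 169 km² × 185 m = 31.27 km³; 31.27 × (906/998.1) = 28.38 km³ of water.
Spread over 3.51×10^14 m² of ocean, Δh = 2.838×10^10 / 3.51×10^14 = 8.08×10^-5 m = 0.081 mm.

≈ 0.081 mm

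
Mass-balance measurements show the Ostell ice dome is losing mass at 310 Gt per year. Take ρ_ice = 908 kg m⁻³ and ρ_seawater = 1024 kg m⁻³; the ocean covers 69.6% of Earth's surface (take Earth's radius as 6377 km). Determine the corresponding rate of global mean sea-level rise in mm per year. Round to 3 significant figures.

ρ_w = 1024 kg m⁻³. Annual water volume added = 310 Gt / ρ_w = 3.100×10^14 kg / 1024 kg m⁻³ = 3.027×10^11 m³.
Δh per year = 3.027×10^11 / 3.56×10^14 = 8.51×10^-4 m = 0.851 mm.

≈ 0.851 mm/yr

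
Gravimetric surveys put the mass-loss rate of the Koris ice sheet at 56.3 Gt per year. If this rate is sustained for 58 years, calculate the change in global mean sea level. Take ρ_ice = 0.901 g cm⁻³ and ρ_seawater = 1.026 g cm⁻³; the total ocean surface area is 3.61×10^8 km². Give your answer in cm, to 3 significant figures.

Total mass lost = 56.3 Gt/yr × 58 yr = 3265 Gt = 3.265×10^15 kg.
ρ_w = 1.026 g cm⁻³ = 1026 kg m⁻³, so water volume = 3.265×10^15 / 1026 = 3.183×10^12 m³.
Δh = 3.183×10^12 / 3.61×10^14 = 8.82×10^-3 m = 0.882 cm.

≈ 0.882 cm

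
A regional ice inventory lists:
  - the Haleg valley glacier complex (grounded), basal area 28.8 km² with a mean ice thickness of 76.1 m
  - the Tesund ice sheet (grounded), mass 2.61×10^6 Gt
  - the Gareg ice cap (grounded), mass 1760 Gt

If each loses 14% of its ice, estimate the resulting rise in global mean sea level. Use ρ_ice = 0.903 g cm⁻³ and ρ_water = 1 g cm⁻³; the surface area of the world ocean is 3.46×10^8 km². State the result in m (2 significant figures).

Haleg: ice volume = 28.8 km² × 76.1 m = 2.192 km³; 0.14 × 2.192 × (903/1000) = 0.2771 km³ of water.
Tesund: 0.14 × 2.61×10^6 Gt = 3.654×10^17 kg; dividing by ρ_w = 1 g cm⁻³ = 1000 kg m⁻³ gives 3.654×10^14 m³ of water.
Gareg: 0.14 × 1760 Gt = 2.464×10^14 kg; dividing by ρ_w = 1000 kg m⁻³ gives 2.464×10^11 m³ of water.
Total added water ≈ 3.656×10^14 m³ over 3.46×10^14 m² → Δh = 1.06 m.

≈ 1.1 m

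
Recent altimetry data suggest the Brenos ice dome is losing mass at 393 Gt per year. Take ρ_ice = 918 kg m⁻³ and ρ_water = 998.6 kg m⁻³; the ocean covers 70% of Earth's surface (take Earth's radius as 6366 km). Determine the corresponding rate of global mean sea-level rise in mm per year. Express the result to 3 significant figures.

ρ_w = 998.6 kg m⁻³. Annual water volume added = 393 Gt / ρ_w = 3.930×10^14 kg / 998.6 kg m⁻³ = 3.936×10^11 m³.
Δh per year = 3.936×10^11 / 3.56×10^14 = 1.10×10^-3 m = 1.10 mm.

≈ 1.10 mm/yr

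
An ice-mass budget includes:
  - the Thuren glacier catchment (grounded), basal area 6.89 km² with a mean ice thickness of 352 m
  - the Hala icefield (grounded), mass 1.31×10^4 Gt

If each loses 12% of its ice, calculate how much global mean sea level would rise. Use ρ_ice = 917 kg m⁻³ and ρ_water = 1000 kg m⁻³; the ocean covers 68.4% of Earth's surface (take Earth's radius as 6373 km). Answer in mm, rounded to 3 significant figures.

Thuren: ice volume = 6.89 km² × 352 m = 2.425 km³; 0.12 × 2.425 × (917/1000) = 0.2669 km³ of water.
Hala: 0.12 × 1.31×10^4 Gt = 1.572×10^15 kg; dividing by ρ_w = 1000 kg m⁻³ gives 1.572×10^12 m³ of water.
Total added water ≈ 1.572×10^12 m³ over 3.49×10^14 m² → Δh = 4.50×10^-3 m = 4.50 mm.

≈ 4.50 mm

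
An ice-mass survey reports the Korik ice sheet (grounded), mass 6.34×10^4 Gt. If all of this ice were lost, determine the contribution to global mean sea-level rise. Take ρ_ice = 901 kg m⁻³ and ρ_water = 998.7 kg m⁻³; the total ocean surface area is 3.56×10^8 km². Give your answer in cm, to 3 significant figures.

≈ 17.8 cm

Korik: 6.34×10^4 Gt = 6.340×10^16 kg; dividing by ρ_w = 998.7 kg m⁻³ gives 6.348×10^13 m³ of water.
Spread over 3.56×10^14 m² of ocean, Δh = 6.348×10^13 / 3.56×10^14 = 0.178 m = 17.8 cm.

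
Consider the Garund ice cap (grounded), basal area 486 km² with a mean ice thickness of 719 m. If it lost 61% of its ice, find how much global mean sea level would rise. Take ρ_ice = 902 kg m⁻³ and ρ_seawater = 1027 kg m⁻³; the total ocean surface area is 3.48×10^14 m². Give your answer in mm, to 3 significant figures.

Garund: ice volume = 486 km² × 719 m = 349.4 km³; 0.61 × 349.4 × (902/1027) = 187.2 km³ of water.
Spread over 3.48×10^14 m² of ocean, Δh = 1.872×10^11 / 3.48×10^14 = 5.38×10^-4 m = 0.538 mm.

≈ 0.538 mm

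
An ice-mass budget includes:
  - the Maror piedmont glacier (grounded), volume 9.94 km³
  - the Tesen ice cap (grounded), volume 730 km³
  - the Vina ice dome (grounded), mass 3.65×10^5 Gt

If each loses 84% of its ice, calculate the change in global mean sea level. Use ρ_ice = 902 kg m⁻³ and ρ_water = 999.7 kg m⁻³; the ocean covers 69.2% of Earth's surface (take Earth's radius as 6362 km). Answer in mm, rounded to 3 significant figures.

Maror: 0.84 × 9.94 km³ × (902/999.7) = 7.534 km³ of water.
Tesen: 0.84 × 730 km³ × (902/999.7) = 553.3 km³ of water.
Vina: 0.84 × 3.65×10^5 Gt = 3.066×10^17 kg; dividing by ρ_w = 999.7 kg m⁻³ gives 3.067×10^14 m³ of water.
Total added water ≈ 3.073×10^14 m³ over 3.52×10^14 m² → Δh = 0.873 m = 873 mm.

≈ 873 mm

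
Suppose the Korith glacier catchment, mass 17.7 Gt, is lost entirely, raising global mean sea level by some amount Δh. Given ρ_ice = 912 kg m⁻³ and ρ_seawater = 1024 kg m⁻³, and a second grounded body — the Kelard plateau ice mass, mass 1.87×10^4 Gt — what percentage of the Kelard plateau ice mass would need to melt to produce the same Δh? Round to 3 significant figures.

≈ 0.0947 %

Equal sea-level rise means equal mass of meltwater, i.e. equal mass of ice lost.
Ice mass of Korith: 1.770×10^13 kg; ice mass of Kelard: 1.870×10^16 kg.
Fraction required = 1.770×10^13 / 1.870×10^16 = 9.47×10^-4 → 0.0947 %.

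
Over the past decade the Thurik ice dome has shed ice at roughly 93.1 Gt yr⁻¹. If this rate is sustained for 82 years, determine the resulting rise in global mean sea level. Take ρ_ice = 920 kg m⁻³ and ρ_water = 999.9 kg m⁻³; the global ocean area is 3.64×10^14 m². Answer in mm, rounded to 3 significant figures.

≈ 21.0 mm

Total mass lost = 93.1 Gt/yr × 82 yr = 7634 Gt = 7.634×10^15 kg.
ρ_w = 999.9 kg m⁻³, so water volume = 7.634×10^15 / 999.9 = 7.635×10^12 m³.
Δh = 7.635×10^12 / 3.64×10^14 = 0.0210 m = 21.0 mm.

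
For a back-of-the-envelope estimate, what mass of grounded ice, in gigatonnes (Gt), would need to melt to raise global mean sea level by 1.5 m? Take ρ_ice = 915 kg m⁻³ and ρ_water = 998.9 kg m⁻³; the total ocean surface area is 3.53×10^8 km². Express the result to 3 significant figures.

Required water volume = Δh × A = 1.5 m × 3.53×10^14 m² = 5.295×10^14 m³.
ρ_w = 998.9 kg m⁻³, so the mass of water = 5.295×10^14 m³ × 998.9 kg m⁻³ = 5.289×10^17 kg = 5.29×10^5 Gt (and the same mass of ice, by conservation).

≈ 5.29×10^5 Gt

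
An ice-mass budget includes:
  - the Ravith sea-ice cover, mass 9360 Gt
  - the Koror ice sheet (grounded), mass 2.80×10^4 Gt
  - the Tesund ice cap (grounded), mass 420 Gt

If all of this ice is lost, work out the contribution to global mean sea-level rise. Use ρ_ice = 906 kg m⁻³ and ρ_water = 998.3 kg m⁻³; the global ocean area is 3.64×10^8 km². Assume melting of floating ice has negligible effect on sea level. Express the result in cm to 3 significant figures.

≈ 7.82 cm

The Ravith sea-ice cover is floating and already displaces its own weight of water, so its melt adds essentially nothing to sea level.
Koror: 2.80×10^4 Gt = 2.800×10^16 kg; dividing by ρ_w = 998.3 kg m⁻³ gives 2.805×10^13 m³ of water.
Tesund: 420 Gt = 4.200×10^14 kg; dividing by ρ_w = 998.3 kg m⁻³ gives 4.207×10^11 m³ of water.
Total added water ≈ 2.847×10^13 m³ over 3.64×10^14 m² → Δh = 0.0782 m = 7.82 cm.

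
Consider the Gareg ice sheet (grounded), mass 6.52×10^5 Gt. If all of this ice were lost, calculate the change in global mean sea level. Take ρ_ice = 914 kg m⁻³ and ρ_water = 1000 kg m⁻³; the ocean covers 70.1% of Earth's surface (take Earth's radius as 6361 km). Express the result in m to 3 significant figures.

Gareg: 6.52×10^5 Gt = 6.520×10^17 kg; dividing by ρ_w = 1000 kg m⁻³ gives 6.520×10^14 m³ of water.
Spread over 3.56×10^14 m² of ocean, Δh = 6.520×10^14 / 3.56×10^14 = 1.83 m.

≈ 1.83 m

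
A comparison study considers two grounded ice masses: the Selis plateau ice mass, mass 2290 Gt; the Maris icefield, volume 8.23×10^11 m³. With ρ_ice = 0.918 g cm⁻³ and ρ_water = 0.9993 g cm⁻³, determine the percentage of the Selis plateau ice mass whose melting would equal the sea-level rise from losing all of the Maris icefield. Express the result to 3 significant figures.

Equal sea-level rise means equal mass of meltwater, i.e. equal mass of ice lost.
Ice mass of Maris: 7.555×10^14 kg; ice mass of Selis: 2.290×10^15 kg.
Fraction required = 7.555×10^14 / 2.290×10^15 = 0.330 → 33.0 %.

≈ 33.0 %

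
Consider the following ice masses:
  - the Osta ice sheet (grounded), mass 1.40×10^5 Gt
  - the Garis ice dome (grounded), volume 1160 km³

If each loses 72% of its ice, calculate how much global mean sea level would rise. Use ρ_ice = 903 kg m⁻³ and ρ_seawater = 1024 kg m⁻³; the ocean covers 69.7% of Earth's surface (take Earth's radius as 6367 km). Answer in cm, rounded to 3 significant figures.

Osta: 0.72 × 1.40×10^5 Gt = 1.008×10^17 kg; dividing by ρ_w = 1024 kg m⁻³ gives 9.844×10^13 m³ of water.
Garis: 0.72 × 1160 km³ × (903/1024) = 736.5 km³ of water.
Total added water ≈ 9.917×10^13 m³ over 3.55×10^14 m² → Δh = 0.279 m = 27.9 cm.

≈ 27.9 cm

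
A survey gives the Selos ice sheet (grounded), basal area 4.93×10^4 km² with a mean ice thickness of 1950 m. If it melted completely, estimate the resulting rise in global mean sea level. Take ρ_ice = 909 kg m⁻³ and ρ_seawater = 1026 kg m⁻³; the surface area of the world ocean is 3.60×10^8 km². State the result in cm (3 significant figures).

Selos: ice volume = 4.93×10^4 km² × 1950 m = 9.614×10^4 km³; 9.614×10^4 × (909/1026) = 8.517×10^4 km³ of water.
Spread over 3.60×10^14 m² of ocean, Δh = 8.517×10^13 / 3.60×10^14 = 0.237 m = 23.7 cm.

≈ 23.7 cm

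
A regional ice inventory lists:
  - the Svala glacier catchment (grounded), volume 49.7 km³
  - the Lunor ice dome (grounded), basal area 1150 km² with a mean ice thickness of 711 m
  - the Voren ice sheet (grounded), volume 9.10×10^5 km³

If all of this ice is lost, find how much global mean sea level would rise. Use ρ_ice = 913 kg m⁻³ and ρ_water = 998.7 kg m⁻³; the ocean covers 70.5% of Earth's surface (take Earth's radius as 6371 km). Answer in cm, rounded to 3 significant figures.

Svala: 49.7 km³ × (913/998.7) = 45.44 km³ of water.
Lunor: ice volume = 1150 km² × 711 m = 817.6 km³; 817.6 × (913/998.7) = 747.5 km³ of water.
Voren: 9.10×10^5 km³ × (913/998.7) = 8.319×10^5 km³ of water.
Total added water ≈ 8.327×10^14 m³ over 3.60×10^14 m² → Δh = 2.32 m = 232 cm.

≈ 232 cm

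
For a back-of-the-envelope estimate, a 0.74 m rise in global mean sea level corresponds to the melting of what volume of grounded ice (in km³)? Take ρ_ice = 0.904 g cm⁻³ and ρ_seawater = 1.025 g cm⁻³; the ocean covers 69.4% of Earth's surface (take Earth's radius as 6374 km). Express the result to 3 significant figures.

≈ 2.97×10^5 km³

Required water volume = Δh × A = 0.74 m × 3.54×10^14 m² = 2.622×10^14 m³ = 2.622×10^5 km³.
Ice volume = water volume × ρ_w/ρ_ice = 2.622×10^5 × 1025/904 = 2.97×10^5 km³.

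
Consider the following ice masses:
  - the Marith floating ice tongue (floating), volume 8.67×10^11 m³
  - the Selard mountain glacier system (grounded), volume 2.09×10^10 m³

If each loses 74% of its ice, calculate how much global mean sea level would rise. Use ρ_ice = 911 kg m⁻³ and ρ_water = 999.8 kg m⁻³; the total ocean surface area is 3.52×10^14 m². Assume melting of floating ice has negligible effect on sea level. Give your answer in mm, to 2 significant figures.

≈ 0.040 mm

The Marith floating ice tongue is floating and already displaces its own weight of water, so its melt adds essentially nothing to sea level.
Selard: 0.74 × 2.09×10^10 m³ × (911/999.8) = 1.409×10^10 m³ of water.
Total added water ≈ 1.409×10^10 m³ over 3.52×10^14 m² → Δh = 4.00×10^-5 m = 0.040 mm.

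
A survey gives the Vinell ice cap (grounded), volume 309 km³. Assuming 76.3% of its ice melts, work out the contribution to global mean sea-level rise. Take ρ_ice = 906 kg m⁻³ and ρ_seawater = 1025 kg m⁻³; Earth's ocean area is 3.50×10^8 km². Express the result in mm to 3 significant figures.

Vinell: 0.763 × 309 km³ × (906/1025) = 208.4 km³ of water.
Spread over 3.50×10^14 m² of ocean, Δh = 2.084×10^11 / 3.50×10^14 = 5.95×10^-4 m = 0.595 mm.

≈ 0.595 mm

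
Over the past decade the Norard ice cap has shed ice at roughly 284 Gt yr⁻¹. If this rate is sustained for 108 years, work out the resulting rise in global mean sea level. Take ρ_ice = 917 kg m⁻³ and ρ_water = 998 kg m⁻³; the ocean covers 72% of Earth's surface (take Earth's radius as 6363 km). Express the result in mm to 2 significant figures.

Total mass lost = 284 Gt/yr × 108 yr = 3.067×10^4 Gt = 3.067×10^16 kg.
ρ_w = 998 kg m⁻³, so water volume = 3.067×10^16 / 998 = 3.073×10^13 m³.
Δh = 3.073×10^13 / 3.66×10^14 = 0.0839 m = 84 mm.

≈ 84 mm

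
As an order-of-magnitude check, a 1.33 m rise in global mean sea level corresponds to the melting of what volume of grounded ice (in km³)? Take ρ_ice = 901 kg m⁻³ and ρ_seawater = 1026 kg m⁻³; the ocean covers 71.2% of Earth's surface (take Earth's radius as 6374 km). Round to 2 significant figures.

Required water volume = Δh × A = 1.33 m × 3.64×10^14 m² = 4.835×10^14 m³ = 4.835×10^5 km³.
Ice volume = water volume × ρ_w/ρ_ice = 4.835×10^5 × 1026/901 = 5.5×10^5 km³.

≈ 5.5×10^5 km³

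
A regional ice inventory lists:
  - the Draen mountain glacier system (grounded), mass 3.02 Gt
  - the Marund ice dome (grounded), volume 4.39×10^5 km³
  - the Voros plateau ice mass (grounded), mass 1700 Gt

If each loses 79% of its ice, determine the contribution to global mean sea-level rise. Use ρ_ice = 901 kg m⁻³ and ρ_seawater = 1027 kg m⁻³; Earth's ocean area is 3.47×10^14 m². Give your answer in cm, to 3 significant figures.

Draen: 0.79 × 3.02 Gt = 2.386×10^12 kg; dividing by ρ_w = 1027 kg m⁻³ gives 2.323×10^9 m³ of water.
Marund: 0.79 × 4.39×10^5 km³ × (901/1027) = 3.043×10^5 km³ of water.
Voros: 0.79 × 1700 Gt = 1.343×10^15 kg; dividing by ρ_w = 1027 kg m⁻³ gives 1.308×10^12 m³ of water.
Total added water ≈ 3.056×10^14 m³ over 3.47×10^14 m² → Δh = 0.881 m = 88.1 cm.

≈ 88.1 cm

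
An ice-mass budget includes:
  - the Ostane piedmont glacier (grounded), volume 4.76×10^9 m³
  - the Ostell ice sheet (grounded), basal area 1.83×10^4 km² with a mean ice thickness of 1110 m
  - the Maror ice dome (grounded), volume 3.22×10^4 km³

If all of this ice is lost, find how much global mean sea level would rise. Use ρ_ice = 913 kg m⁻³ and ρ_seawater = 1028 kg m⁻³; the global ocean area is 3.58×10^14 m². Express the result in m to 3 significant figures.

Ostane: 4.76×10^9 m³ × (913/1028) = 4.228×10^9 m³ of water.
Ostell: ice volume = 1.83×10^4 km² × 1110 m = 2.031×10^4 km³; 2.031×10^4 × (913/1028) = 1.804×10^4 km³ of water.
Maror: 3.22×10^4 km³ × (913/1028) = 2.860×10^4 km³ of water.
Total added water ≈ 4.664×10^13 m³ over 3.58×10^14 m² → Δh = 0.130 m.

≈ 0.130 m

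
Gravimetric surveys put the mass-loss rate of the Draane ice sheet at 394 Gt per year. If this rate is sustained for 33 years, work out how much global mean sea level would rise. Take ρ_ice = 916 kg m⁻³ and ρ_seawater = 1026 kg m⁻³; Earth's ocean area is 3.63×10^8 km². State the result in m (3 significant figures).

Total mass lost = 394 Gt/yr × 33 yr = 1.300×10^4 Gt = 1.300×10^16 kg.
ρ_w = 1026 kg m⁻³, so water volume = 1.300×10^16 / 1026 = 1.267×10^13 m³.
Δh = 1.267×10^13 / 3.63×10^14 = 0.0349 m.

≈ 0.0349 m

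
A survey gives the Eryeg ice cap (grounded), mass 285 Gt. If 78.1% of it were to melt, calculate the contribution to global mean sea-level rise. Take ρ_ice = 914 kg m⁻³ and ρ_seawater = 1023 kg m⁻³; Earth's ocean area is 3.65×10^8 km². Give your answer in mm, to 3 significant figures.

≈ 0.596 mm

Eryeg: 0.781 × 285 Gt = 2.226×10^14 kg; dividing by ρ_w = 1023 kg m⁻³ gives 2.176×10^11 m³ of water.
Spread over 3.65×10^14 m² of ocean, Δh = 2.176×10^11 / 3.65×10^14 = 5.96×10^-4 m = 0.596 mm.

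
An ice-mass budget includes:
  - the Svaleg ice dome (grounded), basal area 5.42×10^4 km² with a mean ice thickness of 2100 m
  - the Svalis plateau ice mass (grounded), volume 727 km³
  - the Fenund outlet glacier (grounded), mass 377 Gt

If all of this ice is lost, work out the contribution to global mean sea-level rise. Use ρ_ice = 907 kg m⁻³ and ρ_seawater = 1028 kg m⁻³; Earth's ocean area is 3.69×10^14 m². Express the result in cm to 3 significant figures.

≈ 27.5 cm

Svaleg: ice volume = 5.42×10^4 km² × 2100 m = 1.138×10^5 km³; 1.138×10^5 × (907/1028) = 1.004×10^5 km³ of water.
Svalis: 727 km³ × (907/1028) = 641.4 km³ of water.
Fenund: 377 Gt = 3.770×10^14 kg; dividing by ρ_w = 1028 kg m⁻³ gives 3.667×10^11 m³ of water.
Total added water ≈ 1.014×10^14 m³ over 3.69×10^14 m² → Δh = 0.275 m = 27.5 cm.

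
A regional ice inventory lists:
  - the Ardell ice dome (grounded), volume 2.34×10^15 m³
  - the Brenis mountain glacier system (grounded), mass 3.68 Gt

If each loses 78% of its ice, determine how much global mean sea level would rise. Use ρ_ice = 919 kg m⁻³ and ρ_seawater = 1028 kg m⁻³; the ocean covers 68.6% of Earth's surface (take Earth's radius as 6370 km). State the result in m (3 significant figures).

Ardell: 0.78 × 2.34×10^15 m³ × (919/1028) = 1.632×10^15 m³ of water.
Brenis: 0.78 × 3.68 Gt = 2.870×10^12 kg; dividing by ρ_w = 1028 kg m⁻³ gives 2.792×10^9 m³ of water.
Total added water ≈ 1.632×10^15 m³ over 3.50×10^14 m² → Δh = 4.66 m.

≈ 4.66 m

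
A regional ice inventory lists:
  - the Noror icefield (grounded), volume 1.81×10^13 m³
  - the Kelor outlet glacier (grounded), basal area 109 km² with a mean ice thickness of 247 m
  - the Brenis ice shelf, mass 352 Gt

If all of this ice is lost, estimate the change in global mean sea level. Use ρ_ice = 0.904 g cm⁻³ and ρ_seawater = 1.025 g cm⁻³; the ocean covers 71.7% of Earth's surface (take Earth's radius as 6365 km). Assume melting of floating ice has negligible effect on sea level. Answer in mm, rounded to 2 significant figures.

Noror: 1.81×10^13 m³ × (904/1025) = 1.596×10^13 m³ of water.
Kelor: ice volume = 109 km² × 247 m = 26.92 km³; 26.92 × (904/1025) = 23.74 km³ of water.
The Brenis ice shelf is floating and already displaces its own weight of water, so its melt adds essentially nothing to sea level.
Total added water ≈ 1.599×10^13 m³ over 3.65×10^14 m² → Δh = 0.0438 m = 44 mm.

≈ 44 mm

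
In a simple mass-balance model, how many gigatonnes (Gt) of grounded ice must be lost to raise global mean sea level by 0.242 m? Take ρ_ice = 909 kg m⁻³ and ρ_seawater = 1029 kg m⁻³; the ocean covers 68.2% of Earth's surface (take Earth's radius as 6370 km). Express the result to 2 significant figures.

≈ 8.7×10^4 Gt

Required water volume = Δh × A = 0.242 m × 3.48×10^14 m² = 8.416×10^13 m³.
ρ_w = 1029 kg m⁻³, so the mass of water = 8.416×10^13 m³ × 1029 kg m⁻³ = 8.660×10^16 kg = 8.7×10^4 Gt (and the same mass of ice, by conservation).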